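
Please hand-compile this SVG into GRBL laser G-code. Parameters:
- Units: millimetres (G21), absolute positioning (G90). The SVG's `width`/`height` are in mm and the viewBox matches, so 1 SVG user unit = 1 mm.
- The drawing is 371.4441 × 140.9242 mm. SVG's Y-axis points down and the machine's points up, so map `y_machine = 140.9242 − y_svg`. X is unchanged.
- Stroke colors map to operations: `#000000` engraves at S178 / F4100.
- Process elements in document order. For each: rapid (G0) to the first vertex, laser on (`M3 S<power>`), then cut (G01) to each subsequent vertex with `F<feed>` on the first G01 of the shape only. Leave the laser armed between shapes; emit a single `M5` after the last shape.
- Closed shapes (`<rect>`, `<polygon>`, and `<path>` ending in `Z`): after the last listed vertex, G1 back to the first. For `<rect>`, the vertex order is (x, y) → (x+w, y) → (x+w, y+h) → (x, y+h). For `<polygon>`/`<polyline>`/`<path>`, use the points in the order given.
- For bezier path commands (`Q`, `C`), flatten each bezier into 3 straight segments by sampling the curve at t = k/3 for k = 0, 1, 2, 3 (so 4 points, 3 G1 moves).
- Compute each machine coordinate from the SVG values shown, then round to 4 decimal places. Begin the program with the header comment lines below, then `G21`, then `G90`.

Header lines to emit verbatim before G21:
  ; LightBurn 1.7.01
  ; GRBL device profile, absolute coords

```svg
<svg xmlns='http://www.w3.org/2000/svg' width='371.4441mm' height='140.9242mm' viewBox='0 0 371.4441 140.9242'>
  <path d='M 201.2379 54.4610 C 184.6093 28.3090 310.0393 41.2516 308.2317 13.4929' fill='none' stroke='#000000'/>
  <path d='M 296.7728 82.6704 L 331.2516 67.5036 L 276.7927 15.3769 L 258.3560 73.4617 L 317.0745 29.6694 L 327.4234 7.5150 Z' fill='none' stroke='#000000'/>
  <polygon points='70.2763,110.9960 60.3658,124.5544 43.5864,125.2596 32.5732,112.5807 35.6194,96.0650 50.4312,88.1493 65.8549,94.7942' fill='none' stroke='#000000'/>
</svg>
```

viewBox `0 0 371.4441 140.9242` with mm width/height → 1 unit = 1 mm. Flip: y_m = 140.9242 − y_svg.

**Shape 1** — `<path>` cubic bezier, stroke `#000000` → engrave (S178, F4100). Control points (SVG): P0=(201.2379,54.4610), P1=(184.6093,28.3090), P2=(310.0393,41.2516), P3=(308.2317,13.4929); sampled at t=k/3. Machine vertices: (201.2379,86.4632) → (221.9882,102.5391) → (277.6007,110.2843) → (308.2317,127.4313). Open path.

**Shape 2** — `<path>` closed polygon, stroke `#000000` → engrave (S178, F4100). Machine vertices: (296.7728,58.2538) → (331.2516,73.4206) → (276.7927,125.5473) → (258.3560,67.4625) → (317.0745,111.2548) → (327.4234,133.4092) → (296.7728,58.2538). Closed: final G1 returns to the first vertex.

**Shape 3** — `<polygon>` regular polygon, stroke `#000000` → engrave (S178, F4100). Machine vertices: (70.2763,29.9282) → (60.3658,16.3698) → (43.5864,15.6646) → (32.5732,28.3435) → (35.6194,44.8592) → (50.4312,52.7749) → (65.8549,46.1300) → (70.2763,29.9282). Closed: final G1 returns to the first vertex.

; LightBurn 1.7.01
; GRBL device profile, absolute coords
G21
G90
G0 X201.2379 Y86.4632
M3 S178
G01 X221.9882 Y102.5391 F4100
G01 X277.6007 Y110.2843
G01 X308.2317 Y127.4313
G0 X296.7728 Y58.2538
M3 S178
G01 X331.2516 Y73.4206 F4100
G01 X276.7927 Y125.5473
G01 X258.3560 Y67.4625
G01 X317.0745 Y111.2548
G01 X327.4234 Y133.4092
G01 X296.7728 Y58.2538
G0 X70.2763 Y29.9282
M3 S178
G01 X60.3658 Y16.3698 F4100
G01 X43.5864 Y15.6646
G01 X32.5732 Y28.3435
G01 X35.6194 Y44.8592
G01 X50.4312 Y52.7749
G01 X65.8549 Y46.1300
G01 X70.2763 Y29.9282
M5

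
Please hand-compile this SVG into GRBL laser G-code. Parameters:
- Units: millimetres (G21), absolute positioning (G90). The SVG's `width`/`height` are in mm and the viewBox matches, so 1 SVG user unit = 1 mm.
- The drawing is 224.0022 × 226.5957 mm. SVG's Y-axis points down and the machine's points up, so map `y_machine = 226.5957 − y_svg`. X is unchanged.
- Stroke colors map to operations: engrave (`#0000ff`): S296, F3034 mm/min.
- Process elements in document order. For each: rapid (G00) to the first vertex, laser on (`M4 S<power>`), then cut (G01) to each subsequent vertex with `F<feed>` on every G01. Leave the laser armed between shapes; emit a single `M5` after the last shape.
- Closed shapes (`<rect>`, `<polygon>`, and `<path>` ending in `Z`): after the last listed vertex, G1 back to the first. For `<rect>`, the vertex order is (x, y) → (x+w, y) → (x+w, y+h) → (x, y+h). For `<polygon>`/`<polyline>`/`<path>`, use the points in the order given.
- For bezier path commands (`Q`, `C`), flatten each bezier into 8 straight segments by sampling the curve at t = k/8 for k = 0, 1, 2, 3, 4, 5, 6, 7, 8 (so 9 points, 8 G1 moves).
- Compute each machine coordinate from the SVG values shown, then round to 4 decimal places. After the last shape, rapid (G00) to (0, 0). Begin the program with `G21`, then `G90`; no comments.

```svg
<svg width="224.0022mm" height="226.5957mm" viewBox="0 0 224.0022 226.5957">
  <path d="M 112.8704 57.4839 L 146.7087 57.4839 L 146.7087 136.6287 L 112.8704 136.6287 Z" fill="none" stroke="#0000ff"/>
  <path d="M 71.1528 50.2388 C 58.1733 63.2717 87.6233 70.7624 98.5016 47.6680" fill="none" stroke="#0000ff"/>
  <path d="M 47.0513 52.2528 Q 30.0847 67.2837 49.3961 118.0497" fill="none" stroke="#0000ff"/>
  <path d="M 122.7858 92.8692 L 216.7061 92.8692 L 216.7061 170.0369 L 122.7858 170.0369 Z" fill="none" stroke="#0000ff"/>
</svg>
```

G21
G90
G00 X112.8704 Y169.1118
M4 S296
G01 X146.7087 Y169.1118 F3034
G01 X146.7087 Y89.9670 F3034
G01 X112.8704 Y89.9670 F3034
G01 X112.8704 Y169.1118 F3034
G00 X71.1528 Y176.3569
M4 S296
G01 X68.1552 Y171.7783 F3034
G01 X68.4206 Y168.0127 F3034
G01 X71.2339 Y165.3536 F3034
G01 X75.8805 Y164.0946 F3034
G01 X81.6454 Y164.5290 F3034
G01 X87.8138 Y166.9503 F3034
G01 X93.6708 Y171.6521 F3034
G01 X98.5016 Y178.9277 F3034
G00 X47.0513 Y174.3429
M4 S296
G01 X43.3765 Y170.0268 F3034
G01 X40.8354 Y164.5940 F3034
G01 X39.4279 Y158.0445 F3034
G01 X39.1542 Y150.3782 F3034
G01 X40.0141 Y141.5953 F3034
G01 X42.0078 Y131.6956 F3034
G01 X45.1351 Y120.6791 F3034
G01 X49.3961 Y108.5460 F3034
G00 X122.7858 Y133.7265
M4 S296
G01 X216.7061 Y133.7265 F3034
G01 X216.7061 Y56.5588 F3034
G01 X122.7858 Y56.5588 F3034
G01 X122.7858 Y133.7265 F3034
M5
G00 X0.0000 Y0.0000

viewBox `0 0 224.0022 226.5957` with mm width/height → 1 unit = 1 mm. Flip: y_m = 226.5957 − y_svg.

**Shape 1** — `<path>` rectangle, stroke `#0000ff` → engrave (S296, F3034). Machine vertices: (112.8704,169.1118) → (146.7087,169.1118) → (146.7087,89.9670) → (112.8704,89.9670) → (112.8704,169.1118). Closed: final G1 returns to the first vertex.

**Shape 2** — `<path>` cubic bezier, stroke `#0000ff` → engrave (S296, F3034). Control points (SVG): P0=(71.1528,50.2388), P1=(58.1733,63.2717), P2=(87.6233,70.7624), P3=(98.5016,47.6680); sampled at t=k/8. Machine vertices: (71.1528,176.3569) → (68.1552,171.7783) → (68.4206,168.0127) → (71.2339,165.3536) → (75.8805,164.0946) → (81.6454,164.5290) → (87.8138,166.9503) → (93.6708,171.6521) → (98.5016,178.9277). Open path.

**Shape 3** — `<path>` quadratic bezier, stroke `#0000ff` → engrave (S296, F3034). Control points (SVG): P0=(47.0513,52.2528), P1=(30.0847,67.2837), P2=(49.3961,118.0497); sampled at t=k/8. Machine vertices: (47.0513,174.3429) → (43.3765,170.0268) → (40.8354,164.5940) → (39.4279,158.0445) → (39.1542,150.3782) → (40.0141,141.5953) → (42.0078,131.6956) → (45.1351,120.6791) → (49.3961,108.5460). Open path.

**Shape 4** — `<path>` rectangle, stroke `#0000ff` → engrave (S296, F3034). Machine vertices: (122.7858,133.7265) → (216.7061,133.7265) → (216.7061,56.5588) → (122.7858,56.5588) → (122.7858,133.7265). Closed: final G1 returns to the first vertex.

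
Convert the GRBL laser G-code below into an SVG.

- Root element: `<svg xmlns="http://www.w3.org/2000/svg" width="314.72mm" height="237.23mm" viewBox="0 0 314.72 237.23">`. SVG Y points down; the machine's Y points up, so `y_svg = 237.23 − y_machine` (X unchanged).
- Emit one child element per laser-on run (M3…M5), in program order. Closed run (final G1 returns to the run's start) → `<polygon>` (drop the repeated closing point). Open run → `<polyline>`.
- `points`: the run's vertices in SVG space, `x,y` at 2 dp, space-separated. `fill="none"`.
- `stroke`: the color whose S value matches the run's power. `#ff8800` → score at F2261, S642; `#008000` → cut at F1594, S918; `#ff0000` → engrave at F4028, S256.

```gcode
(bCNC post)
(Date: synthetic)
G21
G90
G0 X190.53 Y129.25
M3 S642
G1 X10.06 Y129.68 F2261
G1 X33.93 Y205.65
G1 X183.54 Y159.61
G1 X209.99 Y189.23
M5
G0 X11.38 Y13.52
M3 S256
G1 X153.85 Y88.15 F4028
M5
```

Each laser-on run becomes one SVG element. Flip Y back into SVG space with y_svg = 237.23 − y_machine.

Run 1: power S642 maps to stroke `#ff8800` (score). The run is open, so emit a `<polyline>` with points (Y-flipped): 190.53,107.98 10.06,107.55 33.93,31.58 183.54,77.62 209.99,48.00.

Run 2: S256 ⇒ engrave layer `#ff0000`. The run is open, so emit a `<polyline>` with points (Y-flipped): 11.38,223.71 153.85,149.08.

<svg xmlns="http://www.w3.org/2000/svg" width="314.72mm" height="237.23mm" viewBox="0 0 314.72 237.23">
  <polyline points="190.53,107.98 10.06,107.55 33.93,31.58 183.54,77.62 209.99,48.00" fill="none" stroke="#ff8800"/>
  <polyline points="11.38,223.71 153.85,149.08" fill="none" stroke="#ff0000"/>
</svg>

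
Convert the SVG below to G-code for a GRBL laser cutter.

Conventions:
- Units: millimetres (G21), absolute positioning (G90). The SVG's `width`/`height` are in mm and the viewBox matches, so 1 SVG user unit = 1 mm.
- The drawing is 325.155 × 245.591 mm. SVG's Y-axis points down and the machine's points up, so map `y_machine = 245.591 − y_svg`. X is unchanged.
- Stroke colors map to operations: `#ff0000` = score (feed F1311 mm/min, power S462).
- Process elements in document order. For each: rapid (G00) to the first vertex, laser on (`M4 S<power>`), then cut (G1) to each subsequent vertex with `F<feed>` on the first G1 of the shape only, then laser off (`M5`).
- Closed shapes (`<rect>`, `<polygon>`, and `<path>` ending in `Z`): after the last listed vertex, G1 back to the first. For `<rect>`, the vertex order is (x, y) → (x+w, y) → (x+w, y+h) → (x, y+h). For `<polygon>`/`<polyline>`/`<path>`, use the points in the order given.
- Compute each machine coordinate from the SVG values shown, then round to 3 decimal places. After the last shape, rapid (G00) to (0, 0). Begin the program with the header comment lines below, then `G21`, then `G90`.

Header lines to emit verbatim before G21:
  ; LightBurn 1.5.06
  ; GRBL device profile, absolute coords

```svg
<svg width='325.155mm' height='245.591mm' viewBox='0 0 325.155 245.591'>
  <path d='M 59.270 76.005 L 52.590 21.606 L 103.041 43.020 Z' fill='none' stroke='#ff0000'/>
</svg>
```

; LightBurn 1.5.06
; GRBL device profile, absolute coords
G21
G90
G00 X59.270 Y169.586
M4 S462
G1 X52.590 Y223.985 F1311
G1 X103.041 Y202.571
G1 X59.270 Y169.586
M5
G00 X0.000 Y0.000

Since the viewBox matches the mm dimensions, user units are millimetres directly. The only transform is the Y-flip y_m = 245.591 − y_svg.

Shape 1 is a regular polygon drawn with `<path>`. Its stroke #ff0000 means score at S462, F1311. After flipping Y the toolpath is (59.270,169.586) → (52.590,223.985) → (103.041,202.571) → (59.270,169.586), returning to the start.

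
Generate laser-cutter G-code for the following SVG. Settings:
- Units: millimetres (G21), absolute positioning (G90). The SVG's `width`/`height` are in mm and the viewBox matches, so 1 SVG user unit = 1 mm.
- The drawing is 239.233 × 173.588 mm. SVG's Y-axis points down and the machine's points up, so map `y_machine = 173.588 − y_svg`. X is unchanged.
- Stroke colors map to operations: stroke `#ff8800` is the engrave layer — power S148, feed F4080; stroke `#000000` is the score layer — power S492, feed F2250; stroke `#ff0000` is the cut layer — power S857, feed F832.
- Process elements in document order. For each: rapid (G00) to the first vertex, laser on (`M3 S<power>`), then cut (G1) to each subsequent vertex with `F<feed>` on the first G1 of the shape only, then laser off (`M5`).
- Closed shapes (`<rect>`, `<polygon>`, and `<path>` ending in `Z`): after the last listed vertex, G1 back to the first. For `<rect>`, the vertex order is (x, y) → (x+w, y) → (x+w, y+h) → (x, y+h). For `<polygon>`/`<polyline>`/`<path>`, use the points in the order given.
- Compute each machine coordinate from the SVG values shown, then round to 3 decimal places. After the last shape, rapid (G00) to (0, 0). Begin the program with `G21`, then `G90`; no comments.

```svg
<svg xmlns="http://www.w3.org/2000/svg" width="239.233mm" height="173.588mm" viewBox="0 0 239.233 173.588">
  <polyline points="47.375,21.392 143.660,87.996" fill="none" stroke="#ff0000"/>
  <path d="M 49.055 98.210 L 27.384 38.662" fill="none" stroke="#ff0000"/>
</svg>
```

Since the viewBox matches the mm dimensions, user units are millimetres directly. The only transform is the Y-flip y_m = 173.588 − y_svg.

Shape 1 is a line segment drawn with `<polyline>`. Its stroke #ff0000 means cut at S857, F832. After flipping Y the toolpath is (47.375,152.196) → (143.660,85.592).

Shape 2 is a line segment drawn with `<path>`. Its stroke #ff0000 means cut at S857, F832. After flipping Y the toolpath is (49.055,75.378) → (27.384,134.926).

G21
G90
G00 X47.375 Y152.196
M3 S857
G1 X143.660 Y85.592 F832
M5
G00 X49.055 Y75.378
M3 S857
G1 X27.384 Y134.926 F832
M5
G00 X0.000 Y0.000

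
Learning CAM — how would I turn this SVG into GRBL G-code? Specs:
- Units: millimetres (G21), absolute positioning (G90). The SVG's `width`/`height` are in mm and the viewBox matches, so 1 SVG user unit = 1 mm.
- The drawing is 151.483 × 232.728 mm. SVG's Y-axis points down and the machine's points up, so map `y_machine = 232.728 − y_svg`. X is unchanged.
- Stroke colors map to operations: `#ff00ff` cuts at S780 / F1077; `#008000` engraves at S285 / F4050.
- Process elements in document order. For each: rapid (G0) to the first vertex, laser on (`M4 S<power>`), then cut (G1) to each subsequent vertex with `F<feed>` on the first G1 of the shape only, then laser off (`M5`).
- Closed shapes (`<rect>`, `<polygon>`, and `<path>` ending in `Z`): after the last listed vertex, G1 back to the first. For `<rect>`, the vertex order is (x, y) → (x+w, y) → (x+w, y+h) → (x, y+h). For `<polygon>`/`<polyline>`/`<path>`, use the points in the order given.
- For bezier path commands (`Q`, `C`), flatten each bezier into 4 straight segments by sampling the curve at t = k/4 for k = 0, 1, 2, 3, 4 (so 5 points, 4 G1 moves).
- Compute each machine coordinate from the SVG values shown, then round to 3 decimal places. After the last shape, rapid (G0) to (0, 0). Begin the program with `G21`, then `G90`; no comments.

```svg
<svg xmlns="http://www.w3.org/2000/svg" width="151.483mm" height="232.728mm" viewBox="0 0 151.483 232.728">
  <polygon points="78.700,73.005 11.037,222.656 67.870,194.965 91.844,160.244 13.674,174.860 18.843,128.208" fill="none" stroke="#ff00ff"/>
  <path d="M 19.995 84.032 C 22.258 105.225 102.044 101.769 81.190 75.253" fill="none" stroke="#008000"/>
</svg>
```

Since the viewBox matches the mm dimensions, user units are millimetres directly. The only transform is the Y-flip y_m = 232.728 − y_svg.

Shape 1 is a closed polygon drawn with `<polygon>`. Its stroke #ff00ff means cut at S780, F1077. After flipping Y the toolpath is (78.700,159.723) → (11.037,10.072) → (67.870,37.763) → (91.844,72.484) → (13.674,57.868) → (18.843,104.520) → (78.700,159.723), returning to the start.

Shape 2 is a cubic bezier drawn with `<path>`. Its stroke #008000 means engrave at S285, F4050. After flipping Y the toolpath is (19.995,148.696) → (33.444,137.398) → (59.261,135.195) → (80.744,141.937) → (81.190,157.475).

G21
G90
G0 X78.700 Y159.723
M4 S780
G1 X11.037 Y10.072 F1077
G1 X67.870 Y37.763
G1 X91.844 Y72.484
G1 X13.674 Y57.868
G1 X18.843 Y104.520
G1 X78.700 Y159.723
M5
G0 X19.995 Y148.696
M4 S285
G1 X33.444 Y137.398 F4050
G1 X59.261 Y135.195
G1 X80.744 Y141.937
G1 X81.190 Y157.475
M5
G0 X0.000 Y0.000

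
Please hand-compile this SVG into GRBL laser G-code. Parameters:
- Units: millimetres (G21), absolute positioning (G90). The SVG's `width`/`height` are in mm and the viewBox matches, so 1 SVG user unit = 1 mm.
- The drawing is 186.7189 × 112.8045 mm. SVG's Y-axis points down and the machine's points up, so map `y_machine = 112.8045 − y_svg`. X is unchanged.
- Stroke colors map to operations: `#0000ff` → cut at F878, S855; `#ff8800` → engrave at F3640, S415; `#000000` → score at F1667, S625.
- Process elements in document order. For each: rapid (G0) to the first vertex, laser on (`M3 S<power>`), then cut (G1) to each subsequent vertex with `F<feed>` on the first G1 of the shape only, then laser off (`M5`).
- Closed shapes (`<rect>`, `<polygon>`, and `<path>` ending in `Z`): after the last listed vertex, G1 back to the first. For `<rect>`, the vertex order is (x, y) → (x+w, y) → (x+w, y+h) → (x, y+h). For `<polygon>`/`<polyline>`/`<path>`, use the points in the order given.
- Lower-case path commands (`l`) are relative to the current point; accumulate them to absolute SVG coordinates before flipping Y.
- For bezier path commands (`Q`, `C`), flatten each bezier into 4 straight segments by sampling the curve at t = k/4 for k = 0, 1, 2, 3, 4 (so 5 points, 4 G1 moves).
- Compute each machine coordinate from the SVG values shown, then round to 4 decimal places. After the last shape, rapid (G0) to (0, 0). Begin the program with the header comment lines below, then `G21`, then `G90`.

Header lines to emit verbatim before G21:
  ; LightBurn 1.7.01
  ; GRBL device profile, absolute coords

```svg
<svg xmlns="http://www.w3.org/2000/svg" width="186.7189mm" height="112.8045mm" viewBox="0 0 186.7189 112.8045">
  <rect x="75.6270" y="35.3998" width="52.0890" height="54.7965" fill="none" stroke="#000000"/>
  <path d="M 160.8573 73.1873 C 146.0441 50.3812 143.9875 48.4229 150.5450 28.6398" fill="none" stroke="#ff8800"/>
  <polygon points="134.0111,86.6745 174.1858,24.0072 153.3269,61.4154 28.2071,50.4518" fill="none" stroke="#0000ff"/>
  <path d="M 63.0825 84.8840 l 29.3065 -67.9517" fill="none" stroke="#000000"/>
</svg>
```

1 u = 1 mm; y_m = 112.8045 − y.

[1] `<rect>` rectangle, #000000→score S625 F1667: (75.6270,77.4047) → (127.7160,77.4047) → (127.7160,22.6082) → (75.6270,22.6082) → (75.6270,77.4047) (closed)

[2] `<path>` cubic bezier, #ff8800→engrave S415 F3640: (160.8573,39.6172) → (152.0745,53.4171) → (147.6871,63.0246) → (147.3067,72.0653) → (150.5450,84.1647)

[3] `<polygon>` closed polygon, #0000ff→cut S855 F878: (134.0111,26.1300) → (174.1858,88.7973) → (153.3269,51.3891) → (28.2071,62.3527) → (134.0111,26.1300) (closed)

[4] `<path>` line segment, #000000→score S625 F1667: (63.0825,27.9205) → (92.3890,95.8722)

; LightBurn 1.7.01
; GRBL device profile, absolute coords
G21
G90
G0 X75.6270 Y77.4047
M3 S625
G1 X127.7160 Y77.4047 F1667
G1 X127.7160 Y22.6082
G1 X75.6270 Y22.6082
G1 X75.6270 Y77.4047
M5
G0 X160.8573 Y39.6172
M3 S415
G1 X152.0745 Y53.4171 F3640
G1 X147.6871 Y63.0246
G1 X147.3067 Y72.0653
G1 X150.5450 Y84.1647
M5
G0 X134.0111 Y26.1300
M3 S855
G1 X174.1858 Y88.7973 F878
G1 X153.3269 Y51.3891
G1 X28.2071 Y62.3527
G1 X134.0111 Y26.1300
M5
G0 X63.0825 Y27.9205
M3 S625
G1 X92.3890 Y95.8722 F1667
M5
G0 X0.0000 Y0.0000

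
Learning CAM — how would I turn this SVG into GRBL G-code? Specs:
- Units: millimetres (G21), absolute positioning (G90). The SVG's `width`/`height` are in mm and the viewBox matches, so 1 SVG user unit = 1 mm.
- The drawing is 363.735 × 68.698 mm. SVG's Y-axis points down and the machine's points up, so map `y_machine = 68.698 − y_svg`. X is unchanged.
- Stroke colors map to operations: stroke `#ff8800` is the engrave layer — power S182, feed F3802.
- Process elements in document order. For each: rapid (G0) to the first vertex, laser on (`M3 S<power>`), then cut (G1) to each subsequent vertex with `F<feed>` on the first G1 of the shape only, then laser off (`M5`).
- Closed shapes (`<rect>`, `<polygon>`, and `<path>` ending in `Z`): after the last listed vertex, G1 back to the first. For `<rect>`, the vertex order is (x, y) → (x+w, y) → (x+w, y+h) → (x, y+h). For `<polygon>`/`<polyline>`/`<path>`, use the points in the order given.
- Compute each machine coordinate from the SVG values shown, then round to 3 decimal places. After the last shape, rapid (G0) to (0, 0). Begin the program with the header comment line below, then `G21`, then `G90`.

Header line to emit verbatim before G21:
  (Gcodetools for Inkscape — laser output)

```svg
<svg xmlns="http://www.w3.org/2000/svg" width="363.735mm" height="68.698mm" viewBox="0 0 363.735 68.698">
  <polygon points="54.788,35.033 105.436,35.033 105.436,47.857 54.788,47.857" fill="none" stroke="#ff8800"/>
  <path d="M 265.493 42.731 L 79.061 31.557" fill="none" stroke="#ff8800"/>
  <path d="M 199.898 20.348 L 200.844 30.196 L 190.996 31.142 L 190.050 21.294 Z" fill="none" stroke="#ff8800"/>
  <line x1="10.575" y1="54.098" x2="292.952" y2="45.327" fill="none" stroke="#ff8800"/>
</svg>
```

(Gcodetools for Inkscape — laser output)
G21
G90
G0 X54.788 Y33.665
M3 S182
G1 X105.436 Y33.665 F3802
G1 X105.436 Y20.841
G1 X54.788 Y20.841
G1 X54.788 Y33.665
M5
G0 X265.493 Y25.967
M3 S182
G1 X79.061 Y37.141 F3802
M5
G0 X199.898 Y48.350
M3 S182
G1 X200.844 Y38.502 F3802
G1 X190.996 Y37.556
G1 X190.050 Y47.404
G1 X199.898 Y48.350
M5
G0 X10.575 Y14.600
M3 S182
G1 X292.952 Y23.371 F3802
M5
G0 X0.000 Y0.000

1 u = 1 mm; y_m = 68.698 − y.

[1] `<polygon>` rectangle, #ff8800→engrave S182 F3802: (54.788,33.665) → (105.436,33.665) → (105.436,20.841) → (54.788,20.841) → (54.788,33.665) (closed)

[2] `<path>` line segment, #ff8800→engrave S182 F3802: (265.493,25.967) → (79.061,37.141)

[3] `<path>` regular polygon, #ff8800→engrave S182 F3802: (199.898,48.350) → (200.844,38.502) → (190.996,37.556) → (190.050,47.404) → (199.898,48.350) (closed)

[4] `<line>` line segment, #ff8800→engrave S182 F3802: (10.575,14.600) → (292.952,23.371)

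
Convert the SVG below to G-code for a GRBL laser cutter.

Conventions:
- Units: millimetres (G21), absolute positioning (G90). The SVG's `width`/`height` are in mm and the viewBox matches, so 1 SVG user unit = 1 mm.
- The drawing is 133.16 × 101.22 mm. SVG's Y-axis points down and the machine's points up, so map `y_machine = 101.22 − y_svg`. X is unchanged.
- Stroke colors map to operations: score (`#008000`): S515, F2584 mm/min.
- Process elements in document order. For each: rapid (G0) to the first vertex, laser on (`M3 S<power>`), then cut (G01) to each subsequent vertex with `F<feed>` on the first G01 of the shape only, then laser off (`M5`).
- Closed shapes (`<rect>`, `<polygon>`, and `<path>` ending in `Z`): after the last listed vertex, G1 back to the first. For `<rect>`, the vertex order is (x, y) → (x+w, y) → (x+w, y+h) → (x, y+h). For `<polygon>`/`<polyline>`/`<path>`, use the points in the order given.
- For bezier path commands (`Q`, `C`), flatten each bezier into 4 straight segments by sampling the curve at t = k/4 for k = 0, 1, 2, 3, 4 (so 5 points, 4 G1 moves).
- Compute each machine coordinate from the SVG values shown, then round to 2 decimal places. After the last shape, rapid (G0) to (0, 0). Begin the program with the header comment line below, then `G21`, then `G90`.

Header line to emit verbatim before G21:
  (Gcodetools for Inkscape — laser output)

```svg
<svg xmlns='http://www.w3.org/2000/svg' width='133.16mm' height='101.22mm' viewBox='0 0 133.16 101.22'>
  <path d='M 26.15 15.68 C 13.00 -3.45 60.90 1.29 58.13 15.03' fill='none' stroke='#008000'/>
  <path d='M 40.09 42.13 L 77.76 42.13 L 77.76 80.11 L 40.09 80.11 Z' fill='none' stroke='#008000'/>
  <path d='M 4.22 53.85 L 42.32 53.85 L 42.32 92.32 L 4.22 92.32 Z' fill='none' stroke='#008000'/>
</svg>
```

(Gcodetools for Inkscape — laser output)
G21
G90
G0 X26.15 Y85.54
M3 S515
G01 X25.99 Y95.64 F2584
G01 X38.25 Y98.19
G01 X52.45 Y94.58
G01 X58.13 Y86.19
M5
G0 X40.09 Y59.09
M3 S515
G01 X77.76 Y59.09 F2584
G01 X77.76 Y21.11
G01 X40.09 Y21.11
G01 X40.09 Y59.09
M5
G0 X4.22 Y47.37
M3 S515
G01 X42.32 Y47.37 F2584
G01 X42.32 Y8.90
G01 X4.22 Y8.90
G01 X4.22 Y47.37
M5
G0 X0.00 Y0.00

1 u = 1 mm; y_m = 101.22 − y.

[1] `<path>` cubic bezier, #008000→score S515 F2584: (26.15,85.54) → (25.99,95.64) → (38.25,98.19) → (52.45,94.58) → (58.13,86.19)

[2] `<path>` rectangle, #008000→score S515 F2584: (40.09,59.09) → (77.76,59.09) → (77.76,21.11) → (40.09,21.11) → (40.09,59.09) (closed)

[3] `<path>` rectangle, #008000→score S515 F2584: (4.22,47.37) → (42.32,47.37) → (42.32,8.90) → (4.22,8.90) → (4.22,47.37) (closed)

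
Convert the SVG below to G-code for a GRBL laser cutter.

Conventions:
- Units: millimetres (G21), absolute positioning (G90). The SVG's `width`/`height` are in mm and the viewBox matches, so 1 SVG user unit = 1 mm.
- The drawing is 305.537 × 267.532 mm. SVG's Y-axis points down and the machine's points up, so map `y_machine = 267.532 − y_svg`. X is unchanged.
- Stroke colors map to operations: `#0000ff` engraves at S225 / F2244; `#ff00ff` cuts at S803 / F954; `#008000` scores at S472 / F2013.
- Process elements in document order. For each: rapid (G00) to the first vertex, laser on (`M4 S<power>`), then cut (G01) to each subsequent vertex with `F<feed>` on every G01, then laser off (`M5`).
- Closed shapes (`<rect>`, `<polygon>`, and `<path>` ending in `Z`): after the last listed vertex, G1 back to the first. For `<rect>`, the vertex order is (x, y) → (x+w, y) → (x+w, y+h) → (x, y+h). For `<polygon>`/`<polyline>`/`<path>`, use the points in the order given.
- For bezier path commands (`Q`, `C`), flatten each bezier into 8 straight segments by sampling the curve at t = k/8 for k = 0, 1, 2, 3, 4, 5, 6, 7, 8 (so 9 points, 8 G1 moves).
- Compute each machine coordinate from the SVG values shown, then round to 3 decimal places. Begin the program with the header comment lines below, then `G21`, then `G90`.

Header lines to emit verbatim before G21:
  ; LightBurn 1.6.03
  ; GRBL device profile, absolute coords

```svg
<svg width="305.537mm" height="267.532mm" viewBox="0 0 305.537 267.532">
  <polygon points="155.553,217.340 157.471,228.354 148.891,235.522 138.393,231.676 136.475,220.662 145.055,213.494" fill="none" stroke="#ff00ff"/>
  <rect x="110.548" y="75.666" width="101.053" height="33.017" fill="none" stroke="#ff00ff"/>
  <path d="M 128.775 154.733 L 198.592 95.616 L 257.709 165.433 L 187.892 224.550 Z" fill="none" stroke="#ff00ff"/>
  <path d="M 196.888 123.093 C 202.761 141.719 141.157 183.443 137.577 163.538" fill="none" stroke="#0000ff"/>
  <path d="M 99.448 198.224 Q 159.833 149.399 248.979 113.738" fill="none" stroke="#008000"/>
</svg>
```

; LightBurn 1.6.03
; GRBL device profile, absolute coords
G21
G90
G00 X155.553 Y50.192
M4 S803
G01 X157.471 Y39.178 F954
G01 X148.891 Y32.010 F954
G01 X138.393 Y35.856 F954
G01 X136.475 Y46.870 F954
G01 X145.055 Y54.038 F954
G01 X155.553 Y50.192 F954
M5
G00 X110.548 Y191.866
M4 S803
G01 X211.601 Y191.866 F954
G01 X211.601 Y158.849 F954
G01 X110.548 Y158.849 F954
G01 X110.548 Y191.866 F954
M5
G00 X128.775 Y112.799
M4 S803
G01 X198.592 Y171.916 F954
G01 X257.709 Y102.099 F954
G01 X187.892 Y42.982 F954
G01 X128.775 Y112.799 F954
M5
G00 X196.888 Y144.439
M4 S225
G01 X196.173 Y136.537 F2244
G01 X190.602 Y127.462 F2244
G01 X181.646 Y118.208 F2244
G01 X170.777 Y109.767 F2244
G01 X159.465 Y103.133 F2244
G01 X149.181 Y99.297 F2244
G01 X141.394 Y99.253 F2244
G01 X137.577 Y103.994 F2244
M5
G00 X99.448 Y69.308
M4 S472
G01 X114.994 Y81.309 F2013
G01 X131.438 Y92.898 F2013
G01 X148.781 Y104.076 F2013
G01 X167.023 Y114.842 F2013
G01 X186.164 Y125.197 F2013
G01 X206.204 Y135.141 F2013
G01 X227.142 Y144.673 F2013
G01 X248.979 Y153.794 F2013
M5

1 u = 1 mm; y_m = 267.532 − y.

[1] `<polygon>` regular polygon, #ff00ff→cut S803 F954: (155.553,50.192) → (157.471,39.178) → (148.891,32.010) → (138.393,35.856) → (136.475,46.870) → (145.055,54.038) → (155.553,50.192) (closed)

[2] `<rect>` rectangle, #ff00ff→cut S803 F954: (110.548,191.866) → (211.601,191.866) → (211.601,158.849) → (110.548,158.849) → (110.548,191.866) (closed)

[3] `<path>` regular polygon, #ff00ff→cut S803 F954: (128.775,112.799) → (198.592,171.916) → (257.709,102.099) → (187.892,42.982) → (128.775,112.799) (closed)

[4] `<path>` cubic bezier, #0000ff→engrave S225 F2244: (196.888,144.439) → (196.173,136.537) → (190.602,127.462) → (181.646,118.208) → (170.777,109.767) → (159.465,103.133) → (149.181,99.297) → (141.394,99.253) → (137.577,103.994)

[5] `<path>` quadratic bezier, #008000→score S472 F2013: (99.448,69.308) → (114.994,81.309) → (131.438,92.898) → (148.781,104.076) → (167.023,114.842) → (186.164,125.197) → (206.204,135.141) → (227.142,144.673) → (248.979,153.794)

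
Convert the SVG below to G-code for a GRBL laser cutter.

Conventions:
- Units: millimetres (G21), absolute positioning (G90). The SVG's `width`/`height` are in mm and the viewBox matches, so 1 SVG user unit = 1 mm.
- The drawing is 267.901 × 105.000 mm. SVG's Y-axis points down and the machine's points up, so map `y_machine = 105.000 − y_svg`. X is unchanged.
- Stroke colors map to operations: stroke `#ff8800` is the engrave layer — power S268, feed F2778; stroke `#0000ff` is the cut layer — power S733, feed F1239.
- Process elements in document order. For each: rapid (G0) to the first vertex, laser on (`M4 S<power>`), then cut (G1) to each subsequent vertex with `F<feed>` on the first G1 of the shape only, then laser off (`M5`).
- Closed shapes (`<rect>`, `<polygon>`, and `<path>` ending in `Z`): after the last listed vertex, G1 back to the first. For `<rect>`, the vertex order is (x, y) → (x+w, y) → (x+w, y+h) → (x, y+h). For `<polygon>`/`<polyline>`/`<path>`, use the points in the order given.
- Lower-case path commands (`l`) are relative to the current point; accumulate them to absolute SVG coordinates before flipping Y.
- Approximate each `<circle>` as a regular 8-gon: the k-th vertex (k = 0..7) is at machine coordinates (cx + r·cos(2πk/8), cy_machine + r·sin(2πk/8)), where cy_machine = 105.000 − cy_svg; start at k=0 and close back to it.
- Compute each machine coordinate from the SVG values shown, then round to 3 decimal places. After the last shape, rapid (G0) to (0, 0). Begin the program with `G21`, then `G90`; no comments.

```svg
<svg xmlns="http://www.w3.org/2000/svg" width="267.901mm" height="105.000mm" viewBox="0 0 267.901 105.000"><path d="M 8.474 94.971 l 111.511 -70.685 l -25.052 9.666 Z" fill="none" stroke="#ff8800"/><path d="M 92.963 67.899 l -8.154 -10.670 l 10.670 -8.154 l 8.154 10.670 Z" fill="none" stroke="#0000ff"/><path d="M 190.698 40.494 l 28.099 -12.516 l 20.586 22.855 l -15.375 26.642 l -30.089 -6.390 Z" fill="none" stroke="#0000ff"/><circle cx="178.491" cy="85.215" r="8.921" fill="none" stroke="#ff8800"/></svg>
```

G21
G90
G0 X8.474 Y10.029
M4 S268
G1 X119.985 Y80.714 F2778
G1 X94.933 Y71.048
G1 X8.474 Y10.029
M5
G0 X92.963 Y37.101
M4 S733
G1 X84.809 Y47.771 F1239
G1 X95.479 Y55.925
G1 X103.633 Y45.255
G1 X92.963 Y37.101
M5
G0 X190.698 Y64.506
M4 S733
G1 X218.797 Y77.022 F1239
G1 X239.383 Y54.167
G1 X224.008 Y27.525
G1 X193.919 Y33.915
G1 X190.698 Y64.506
M5
G0 X187.412 Y19.785
M4 S268
G1 X184.799 Y26.093 F2778
G1 X178.491 Y28.706
G1 X172.183 Y26.093
G1 X169.570 Y19.785
G1 X172.183 Y13.477
G1 X178.491 Y10.864
G1 X184.799 Y13.477
G1 X187.412 Y19.785
M5
G0 X0.000 Y0.000

Since the viewBox matches the mm dimensions, user units are millimetres directly. The only transform is the Y-flip y_m = 105.000 − y_svg.

Shape 1 is a closed polygon drawn with `<path>`. Its stroke #ff8800 means engrave at S268, F2778. After flipping Y the toolpath is (8.474,10.029) → (119.985,80.714) → (94.933,71.048) → (8.474,10.029), returning to the start.

Shape 2 is a regular polygon drawn with `<path>`. Its stroke #0000ff means cut at S733, F1239. After flipping Y the toolpath is (92.963,37.101) → (84.809,47.771) → (95.479,55.925) → (103.633,45.255) → (92.963,37.101), returning to the start.

Shape 3 is a regular polygon drawn with `<path>`. Its stroke #0000ff means cut at S733, F1239. After flipping Y the toolpath is (190.698,64.506) → (218.797,77.022) → (239.383,54.167) → (224.008,27.525) → (193.919,33.915) → (190.698,64.506), returning to the start.

Shape 4 is a circle drawn with `<circle>`. Its stroke #ff8800 means engrave at S268, F2778. After flipping Y the toolpath is (187.412,19.785) → (184.799,26.093) → (178.491,28.706) → (172.183,26.093) → (169.570,19.785) → (172.183,13.477) → (178.491,10.864) → (184.799,13.477) → (187.412,19.785), returning to the start.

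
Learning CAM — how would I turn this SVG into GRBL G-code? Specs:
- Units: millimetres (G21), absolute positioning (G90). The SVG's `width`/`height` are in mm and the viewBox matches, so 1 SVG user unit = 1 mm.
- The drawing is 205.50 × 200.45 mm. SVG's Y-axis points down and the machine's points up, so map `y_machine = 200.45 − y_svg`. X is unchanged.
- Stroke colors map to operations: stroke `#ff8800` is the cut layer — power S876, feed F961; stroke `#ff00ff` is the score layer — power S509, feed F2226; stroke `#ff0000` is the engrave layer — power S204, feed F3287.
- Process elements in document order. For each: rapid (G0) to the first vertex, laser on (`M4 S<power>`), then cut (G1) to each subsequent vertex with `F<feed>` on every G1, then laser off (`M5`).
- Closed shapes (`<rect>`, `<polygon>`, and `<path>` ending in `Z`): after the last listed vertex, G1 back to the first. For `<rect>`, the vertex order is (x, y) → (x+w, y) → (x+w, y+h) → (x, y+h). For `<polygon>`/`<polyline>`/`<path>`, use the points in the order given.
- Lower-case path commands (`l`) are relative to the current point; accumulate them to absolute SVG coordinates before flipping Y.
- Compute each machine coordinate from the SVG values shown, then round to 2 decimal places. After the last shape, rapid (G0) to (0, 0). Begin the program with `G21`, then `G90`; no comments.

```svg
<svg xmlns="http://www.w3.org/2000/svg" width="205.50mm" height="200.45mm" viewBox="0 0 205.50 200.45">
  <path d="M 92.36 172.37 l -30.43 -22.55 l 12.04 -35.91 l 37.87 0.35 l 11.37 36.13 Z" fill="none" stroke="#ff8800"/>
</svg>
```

G21
G90
G0 X92.36 Y28.08
M4 S876
G1 X61.93 Y50.63 F961
G1 X73.97 Y86.54 F961
G1 X111.84 Y86.19 F961
G1 X123.21 Y50.06 F961
G1 X92.36 Y28.08 F961
M5
G0 X0.00 Y0.00

Since the viewBox matches the mm dimensions, user units are millimetres directly. The only transform is the Y-flip y_m = 200.45 − y_svg.

Shape 1 is a regular polygon drawn with `<path>`. Its stroke #ff8800 means cut at S876, F961. After flipping Y the toolpath is (92.36,28.08) → (61.93,50.63) → (73.97,86.54) → (111.84,86.19) → (123.21,50.06) → (92.36,28.08), returning to the start.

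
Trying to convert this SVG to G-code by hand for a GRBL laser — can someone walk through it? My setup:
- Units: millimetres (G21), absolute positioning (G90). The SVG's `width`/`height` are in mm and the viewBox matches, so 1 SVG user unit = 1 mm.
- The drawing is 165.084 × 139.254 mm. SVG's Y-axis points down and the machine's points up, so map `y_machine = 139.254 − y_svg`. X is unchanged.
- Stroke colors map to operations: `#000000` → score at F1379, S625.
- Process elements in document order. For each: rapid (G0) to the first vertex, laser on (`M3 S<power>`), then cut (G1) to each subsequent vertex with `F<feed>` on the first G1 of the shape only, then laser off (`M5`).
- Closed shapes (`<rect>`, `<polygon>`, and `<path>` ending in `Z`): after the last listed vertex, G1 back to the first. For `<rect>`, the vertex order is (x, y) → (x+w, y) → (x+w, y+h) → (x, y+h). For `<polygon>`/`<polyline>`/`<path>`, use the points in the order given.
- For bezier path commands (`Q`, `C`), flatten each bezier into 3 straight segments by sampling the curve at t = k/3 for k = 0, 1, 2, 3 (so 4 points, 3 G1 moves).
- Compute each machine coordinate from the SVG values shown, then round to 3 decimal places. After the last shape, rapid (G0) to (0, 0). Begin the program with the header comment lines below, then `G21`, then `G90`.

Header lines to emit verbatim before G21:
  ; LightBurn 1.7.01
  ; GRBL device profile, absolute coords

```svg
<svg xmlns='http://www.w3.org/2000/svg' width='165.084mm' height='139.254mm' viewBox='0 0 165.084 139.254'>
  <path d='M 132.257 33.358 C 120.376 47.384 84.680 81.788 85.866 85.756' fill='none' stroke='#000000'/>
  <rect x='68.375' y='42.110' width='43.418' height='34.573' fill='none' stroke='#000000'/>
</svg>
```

viewBox `0 0 165.084 139.254` with mm width/height → 1 unit = 1 mm. Flip: y_m = 139.254 − y_svg.

**Shape 1** — `<path>` cubic bezier, stroke `#000000` → score (S625, F1379). Control points (SVG): P0=(132.257,33.358), P1=(120.376,47.384), P2=(84.680,81.788), P3=(85.866,85.756); sampled at t=k/3. Machine vertices: (132.257,105.896) → (114.686,86.959) → (94.726,65.729) → (85.866,53.498). Open path.

**Shape 2** — `<rect>` rectangle, stroke `#000000` → score (S625, F1379). Machine vertices: (68.375,97.144) → (111.793,97.144) → (111.793,62.571) → (68.375,62.571) → (68.375,97.144). Closed: final G1 returns to the first vertex.

; LightBurn 1.7.01
; GRBL device profile, absolute coords
G21
G90
G0 X132.257 Y105.896
M3 S625
G1 X114.686 Y86.959 F1379
G1 X94.726 Y65.729
G1 X85.866 Y53.498
M5
G0 X68.375 Y97.144
M3 S625
G1 X111.793 Y97.144 F1379
G1 X111.793 Y62.571
G1 X68.375 Y62.571
G1 X68.375 Y97.144
M5
G0 X0.000 Y0.000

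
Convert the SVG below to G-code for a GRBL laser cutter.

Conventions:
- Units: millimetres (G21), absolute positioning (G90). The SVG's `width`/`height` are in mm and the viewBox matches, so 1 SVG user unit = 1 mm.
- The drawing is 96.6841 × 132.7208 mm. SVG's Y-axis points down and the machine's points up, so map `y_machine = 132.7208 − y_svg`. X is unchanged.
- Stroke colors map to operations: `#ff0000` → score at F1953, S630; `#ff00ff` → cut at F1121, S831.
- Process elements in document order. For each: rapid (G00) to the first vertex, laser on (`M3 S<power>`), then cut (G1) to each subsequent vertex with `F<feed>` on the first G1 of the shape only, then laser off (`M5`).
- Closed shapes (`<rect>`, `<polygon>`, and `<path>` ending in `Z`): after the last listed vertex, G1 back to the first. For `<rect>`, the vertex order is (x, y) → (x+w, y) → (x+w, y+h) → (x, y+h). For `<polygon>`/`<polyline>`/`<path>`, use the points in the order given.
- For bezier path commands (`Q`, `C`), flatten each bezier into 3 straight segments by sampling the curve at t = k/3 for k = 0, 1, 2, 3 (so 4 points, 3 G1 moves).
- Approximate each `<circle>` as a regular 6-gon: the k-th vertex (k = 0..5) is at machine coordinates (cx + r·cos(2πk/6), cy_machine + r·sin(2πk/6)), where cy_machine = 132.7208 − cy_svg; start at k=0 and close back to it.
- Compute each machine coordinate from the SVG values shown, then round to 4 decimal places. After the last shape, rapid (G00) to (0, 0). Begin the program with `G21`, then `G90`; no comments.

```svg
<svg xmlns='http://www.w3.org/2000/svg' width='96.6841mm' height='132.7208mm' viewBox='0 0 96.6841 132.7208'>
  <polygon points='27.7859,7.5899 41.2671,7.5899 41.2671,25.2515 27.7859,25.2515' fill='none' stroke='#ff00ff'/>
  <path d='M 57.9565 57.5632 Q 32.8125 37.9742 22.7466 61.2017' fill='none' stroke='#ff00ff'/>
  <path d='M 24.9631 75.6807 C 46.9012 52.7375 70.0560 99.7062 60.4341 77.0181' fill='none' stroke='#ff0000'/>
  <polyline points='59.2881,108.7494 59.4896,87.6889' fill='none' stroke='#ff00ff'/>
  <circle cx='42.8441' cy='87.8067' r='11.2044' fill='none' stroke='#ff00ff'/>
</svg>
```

Since the viewBox matches the mm dimensions, user units are millimetres directly. The only transform is the Y-flip y_m = 132.7208 − y_svg.

Shape 1 is a rectangle drawn with `<polygon>`. Its stroke #ff00ff means cut at S831, F1121. After flipping Y the toolpath is (27.7859,125.1309) → (41.2671,125.1309) → (41.2671,107.4693) → (27.7859,107.4693) → (27.7859,125.1309), returning to the start.

Shape 2 is a quadratic bezier drawn with `<path>`. Its stroke #ff00ff means cut at S831, F1121. After flipping Y the toolpath is (57.9565,75.1576) → (42.8692,83.4595) → (31.1325,82.2467) → (22.7466,71.5191).

Shape 3 is a cubic bezier drawn with `<path>`. Its stroke #ff0000 means score at S630, F1953. After flipping Y the toolpath is (24.9631,57.0401) → (46.0478,61.8485) → (60.3894,51.0643) → (60.4341,55.7027).

Shape 4 is a line segment drawn with `<polyline>`. Its stroke #ff00ff means cut at S831, F1121. After flipping Y the toolpath is (59.2881,23.9714) → (59.4896,45.0319).

Shape 5 is a circle drawn with `<circle>`. Its stroke #ff00ff means cut at S831, F1121. After flipping Y the toolpath is (54.0485,44.9141) → (48.4463,54.6174) → (37.2419,54.6174) → (31.6397,44.9141) → (37.2419,35.2108) → (48.4463,35.2108) → (54.0485,44.9141), returning to the start.

G21
G90
G00 X27.7859 Y125.1309
M3 S831
G1 X41.2671 Y125.1309 F1121
G1 X41.2671 Y107.4693
G1 X27.7859 Y107.4693
G1 X27.7859 Y125.1309
M5
G00 X57.9565 Y75.1576
M3 S831
G1 X42.8692 Y83.4595 F1121
G1 X31.1325 Y82.2467
G1 X22.7466 Y71.5191
M5
G00 X24.9631 Y57.0401
M3 S630
G1 X46.0478 Y61.8485 F1953
G1 X60.3894 Y51.0643
G1 X60.4341 Y55.7027
M5
G00 X59.2881 Y23.9714
M3 S831
G1 X59.4896 Y45.0319 F1121
M5
G00 X54.0485 Y44.9141
M3 S831
G1 X48.4463 Y54.6174 F1121
G1 X37.2419 Y54.6174
G1 X31.6397 Y44.9141
G1 X37.2419 Y35.2108
G1 X48.4463 Y35.2108
G1 X54.0485 Y44.9141
M5
G00 X0.0000 Y0.0000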